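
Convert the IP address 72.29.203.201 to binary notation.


72 = 01001000
29 = 00011101
203 = 11001011
201 = 11001001
Binary: 01001000.00011101.11001011.11001001


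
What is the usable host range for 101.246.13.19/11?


Network: 101.224.0.0
Broadcast: 101.255.255.255
First usable = network + 1
Last usable = broadcast - 1
Range: 101.224.0.1 to 101.255.255.254


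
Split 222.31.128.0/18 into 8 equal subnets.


New prefix = 18 + 3 = 21
Each subnet has 2048 addresses
  222.31.128.0/21
  222.31.136.0/21
  222.31.144.0/21
  222.31.152.0/21
  222.31.160.0/21
  222.31.168.0/21
  222.31.176.0/21
  222.31.184.0/21
Subnets: 222.31.128.0/21, 222.31.136.0/21, 222.31.144.0/21, 222.31.152.0/21, 222.31.160.0/21, 222.31.168.0/21, 222.31.176.0/21, 222.31.184.0/21


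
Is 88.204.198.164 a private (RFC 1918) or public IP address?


RFC 1918 private ranges:
  10.0.0.0/8 (10.0.0.0 - 10.255.255.255)
  172.16.0.0/12 (172.16.0.0 - 172.31.255.255)
  192.168.0.0/16 (192.168.0.0 - 192.168.255.255)
Public (not in any RFC 1918 range)


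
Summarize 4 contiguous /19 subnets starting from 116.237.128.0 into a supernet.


Original prefix: /19
Number of subnets: 4 = 2^2
New prefix = 19 - 2 = 17
Supernet: 116.237.128.0/17


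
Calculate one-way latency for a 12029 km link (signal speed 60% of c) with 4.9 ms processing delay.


Speed = 0.6 * 3e5 km/s = 180000 km/s
Propagation delay = 12029 / 180000 = 0.0668 s = 66.8278 ms
Processing delay = 4.9 ms
Total one-way latency = 71.7278 ms


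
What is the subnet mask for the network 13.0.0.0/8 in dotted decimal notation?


/8 means 8 network bits, 24 host bits
Binary: 11111111000000000000000000000000
Mask: 255.0.0.0


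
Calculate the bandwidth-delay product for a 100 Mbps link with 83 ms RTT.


BDP = bandwidth * RTT
= 100 Mbps * 83 ms
= 100 * 1e6 * 83 / 1000 bits
= 8300000 bits
= 1037500 bytes
= 1013.1836 KB
BDP = 8300000 bits (1037500 bytes)


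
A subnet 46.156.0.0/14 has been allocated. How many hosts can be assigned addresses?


Host bits = 32 - 14 = 18
Total addresses = 2^18 = 262144
Usable = total - 2 (network and broadcast)
Usable hosts: 262142


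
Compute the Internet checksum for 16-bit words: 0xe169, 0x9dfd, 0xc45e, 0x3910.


Sum all words (with carry folding):
+ 0xe169 = 0xe169
+ 0x9dfd = 0x7f67
+ 0xc45e = 0x43c6
+ 0x3910 = 0x7cd6
One's complement: ~0x7cd6
Checksum = 0x8329


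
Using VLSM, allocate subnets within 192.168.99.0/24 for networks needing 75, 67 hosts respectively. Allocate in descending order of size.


75 hosts -> /25 (126 usable): 192.168.99.0/25
67 hosts -> /25 (126 usable): 192.168.99.128/25
Allocation: 192.168.99.0/25 (75 hosts, 126 usable); 192.168.99.128/25 (67 hosts, 126 usable)


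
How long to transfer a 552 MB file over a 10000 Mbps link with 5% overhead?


Effective throughput = 10000 * (1 - 5/100) = 9500 Mbps
File size in Mb = 552 * 8 = 4416 Mb
Time = 4416 / 9500
Time = 0.4648 seconds


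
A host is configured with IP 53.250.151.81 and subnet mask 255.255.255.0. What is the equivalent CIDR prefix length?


Binary: 11111111.11111111.11111111.00000000
Count leading 1s
Prefix: /24


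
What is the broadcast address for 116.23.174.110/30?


Network: 116.23.174.108/30
Host bits = 2
Set all host bits to 1:
Broadcast: 116.23.174.111


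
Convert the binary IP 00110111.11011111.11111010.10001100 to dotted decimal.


00110111 = 55
11011111 = 223
11111010 = 250
10001100 = 140
IP: 55.223.250.140


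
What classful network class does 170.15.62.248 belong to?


First octet: 170
Binary: 10101010
10xxxxxx -> Class B (128-191)
Class B, default mask 255.255.0.0 (/16)


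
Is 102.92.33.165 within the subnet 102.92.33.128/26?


Subnet network: 102.92.33.128
Test IP AND mask: 102.92.33.128
Yes, 102.92.33.165 is in 102.92.33.128/26


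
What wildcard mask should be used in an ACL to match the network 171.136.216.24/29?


Subnet mask: 255.255.255.248
Wildcard = 255.255.255.255 - subnet mask
255 - 255 = 0
255 - 255 = 0
255 - 255 = 0
255 - 248 = 7
Wildcard: 0.0.0.7


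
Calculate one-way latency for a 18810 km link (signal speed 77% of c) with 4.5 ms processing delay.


Speed = 0.77 * 3e5 km/s = 231000 km/s
Propagation delay = 18810 / 231000 = 0.0814 s = 81.4286 ms
Processing delay = 4.5 ms
Total one-way latency = 85.9286 ms


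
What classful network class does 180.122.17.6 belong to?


First octet: 180
Binary: 10110100
10xxxxxx -> Class B (128-191)
Class B, default mask 255.255.0.0 (/16)


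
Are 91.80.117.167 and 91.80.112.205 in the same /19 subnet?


Mask: 255.255.224.0
91.80.117.167 AND mask = 91.80.96.0
91.80.112.205 AND mask = 91.80.96.0
Yes, same subnet (91.80.96.0)


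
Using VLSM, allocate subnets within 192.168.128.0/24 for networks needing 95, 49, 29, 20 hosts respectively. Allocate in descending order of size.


95 hosts -> /25 (126 usable): 192.168.128.0/25
49 hosts -> /26 (62 usable): 192.168.128.128/26
29 hosts -> /27 (30 usable): 192.168.128.192/27
20 hosts -> /27 (30 usable): 192.168.128.224/27
Allocation: 192.168.128.0/25 (95 hosts, 126 usable); 192.168.128.128/26 (49 hosts, 62 usable); 192.168.128.192/27 (29 hosts, 30 usable); 192.168.128.224/27 (20 hosts, 30 usable)


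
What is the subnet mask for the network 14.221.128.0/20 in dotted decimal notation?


/20 means 20 network bits, 12 host bits
Binary: 11111111111111111111000000000000
Mask: 255.255.240.0


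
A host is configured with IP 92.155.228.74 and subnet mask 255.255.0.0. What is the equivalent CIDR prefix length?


Binary: 11111111.11111111.00000000.00000000
Count leading 1s
Prefix: /16


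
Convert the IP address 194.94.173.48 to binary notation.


194 = 11000010
94 = 01011110
173 = 10101101
48 = 00110000
Binary: 11000010.01011110.10101101.00110000


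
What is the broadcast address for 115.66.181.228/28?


Network: 115.66.181.224/28
Host bits = 4
Set all host bits to 1:
Broadcast: 115.66.181.239


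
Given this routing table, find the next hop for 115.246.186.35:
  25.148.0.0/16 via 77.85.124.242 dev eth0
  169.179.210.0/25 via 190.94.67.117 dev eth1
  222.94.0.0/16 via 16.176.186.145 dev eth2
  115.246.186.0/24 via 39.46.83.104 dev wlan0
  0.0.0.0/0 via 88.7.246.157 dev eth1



Longest prefix match for 115.246.186.35:
  /16 25.148.0.0: no
  /25 169.179.210.0: no
  /16 222.94.0.0: no
  /24 115.246.186.0: MATCH
  /0 0.0.0.0: MATCH
Selected: next-hop 39.46.83.104 via wlan0 (matched /24)


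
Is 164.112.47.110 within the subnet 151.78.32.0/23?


Subnet network: 151.78.32.0
Test IP AND mask: 164.112.46.0
No, 164.112.47.110 is not in 151.78.32.0/23


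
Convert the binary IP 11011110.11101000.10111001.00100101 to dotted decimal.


11011110 = 222
11101000 = 232
10111001 = 185
00100101 = 37
IP: 222.232.185.37


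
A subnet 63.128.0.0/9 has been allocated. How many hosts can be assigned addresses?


Host bits = 32 - 9 = 23
Total addresses = 2^23 = 8388608
Usable = total - 2 (network and broadcast)
Usable hosts: 8388606


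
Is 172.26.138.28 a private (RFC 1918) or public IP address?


RFC 1918 private ranges:
  10.0.0.0/8 (10.0.0.0 - 10.255.255.255)
  172.16.0.0/12 (172.16.0.0 - 172.31.255.255)
  192.168.0.0/16 (192.168.0.0 - 192.168.255.255)
Private (in 172.16.0.0/12)


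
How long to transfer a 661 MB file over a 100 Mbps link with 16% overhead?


Effective throughput = 100 * (1 - 16/100) = 84 Mbps
File size in Mb = 661 * 8 = 5288 Mb
Time = 5288 / 84
Time = 62.9524 seconds


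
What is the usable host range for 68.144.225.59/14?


Network: 68.144.0.0
Broadcast: 68.147.255.255
First usable = network + 1
Last usable = broadcast - 1
Range: 68.144.0.1 to 68.147.255.254


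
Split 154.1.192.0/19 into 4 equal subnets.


New prefix = 19 + 2 = 21
Each subnet has 2048 addresses
  154.1.192.0/21
  154.1.200.0/21
  154.1.208.0/21
  154.1.216.0/21
Subnets: 154.1.192.0/21, 154.1.200.0/21, 154.1.208.0/21, 154.1.216.0/21


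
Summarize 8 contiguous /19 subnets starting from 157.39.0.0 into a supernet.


Original prefix: /19
Number of subnets: 8 = 2^3
New prefix = 19 - 3 = 16
Supernet: 157.39.0.0/16


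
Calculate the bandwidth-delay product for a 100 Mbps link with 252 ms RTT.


BDP = bandwidth * RTT
= 100 Mbps * 252 ms
= 100 * 1e6 * 252 / 1000 bits
= 25200000 bits
= 3150000 bytes
= 3076.1719 KB
BDP = 25200000 bits (3150000 bytes)


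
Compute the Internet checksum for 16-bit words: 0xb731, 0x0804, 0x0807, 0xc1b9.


Sum all words (with carry folding):
+ 0xb731 = 0xb731
+ 0x0804 = 0xbf35
+ 0x0807 = 0xc73c
+ 0xc1b9 = 0x88f6
One's complement: ~0x88f6
Checksum = 0x7709


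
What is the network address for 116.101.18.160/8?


IP:   01110100.01100101.00010010.10100000
Mask: 11111111.00000000.00000000.00000000
AND operation:
Net:  01110100.00000000.00000000.00000000
Network: 116.0.0.0/8


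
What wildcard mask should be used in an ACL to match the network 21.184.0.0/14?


Subnet mask: 255.252.0.0
Wildcard = 255.255.255.255 - subnet mask
255 - 255 = 0
255 - 252 = 3
255 - 0 = 255
255 - 0 = 255
Wildcard: 0.3.255.255


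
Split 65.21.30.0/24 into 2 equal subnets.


New prefix = 24 + 1 = 25
Each subnet has 128 addresses
  65.21.30.0/25
  65.21.30.128/25
Subnets: 65.21.30.0/25, 65.21.30.128/25


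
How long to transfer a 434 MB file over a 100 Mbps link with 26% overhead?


Effective throughput = 100 * (1 - 26/100) = 74 Mbps
File size in Mb = 434 * 8 = 3472 Mb
Time = 3472 / 74
Time = 46.9189 seconds


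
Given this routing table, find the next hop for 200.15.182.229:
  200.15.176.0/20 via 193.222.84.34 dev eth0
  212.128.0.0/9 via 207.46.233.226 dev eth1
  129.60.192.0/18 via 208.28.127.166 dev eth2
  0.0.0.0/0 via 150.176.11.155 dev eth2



Longest prefix match for 200.15.182.229:
  /20 200.15.176.0: MATCH
  /9 212.128.0.0: no
  /18 129.60.192.0: no
  /0 0.0.0.0: MATCH
Selected: next-hop 193.222.84.34 via eth0 (matched /20)


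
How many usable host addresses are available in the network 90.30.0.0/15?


Host bits = 32 - 15 = 17
Total addresses = 2^17 = 131072
Usable = total - 2 (network and broadcast)
Usable hosts: 131070


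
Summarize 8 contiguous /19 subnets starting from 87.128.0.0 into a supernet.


Original prefix: /19
Number of subnets: 8 = 2^3
New prefix = 19 - 3 = 16
Supernet: 87.128.0.0/16


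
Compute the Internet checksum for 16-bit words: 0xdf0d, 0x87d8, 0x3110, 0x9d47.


Sum all words (with carry folding):
+ 0xdf0d = 0xdf0d
+ 0x87d8 = 0x66e6
+ 0x3110 = 0x97f6
+ 0x9d47 = 0x353e
One's complement: ~0x353e
Checksum = 0xcac1


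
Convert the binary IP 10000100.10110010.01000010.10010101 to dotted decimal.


10000100 = 132
10110010 = 178
01000010 = 66
10010101 = 149
IP: 132.178.66.149


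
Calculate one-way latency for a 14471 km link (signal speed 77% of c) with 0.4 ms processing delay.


Speed = 0.77 * 3e5 km/s = 231000 km/s
Propagation delay = 14471 / 231000 = 0.0626 s = 62.645 ms
Processing delay = 0.4 ms
Total one-way latency = 63.045 ms


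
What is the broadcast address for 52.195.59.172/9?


Network: 52.128.0.0/9
Host bits = 23
Set all host bits to 1:
Broadcast: 52.255.255.255


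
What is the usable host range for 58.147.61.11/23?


Network: 58.147.60.0
Broadcast: 58.147.61.255
First usable = network + 1
Last usable = broadcast - 1
Range: 58.147.60.1 to 58.147.61.254


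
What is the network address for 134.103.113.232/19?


IP:   10000110.01100111.01110001.11101000
Mask: 11111111.11111111.11100000.00000000
AND operation:
Net:  10000110.01100111.01100000.00000000
Network: 134.103.96.0/19


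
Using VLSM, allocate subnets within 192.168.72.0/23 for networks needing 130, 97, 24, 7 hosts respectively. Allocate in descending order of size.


130 hosts -> /24 (254 usable): 192.168.72.0/24
97 hosts -> /25 (126 usable): 192.168.73.0/25
24 hosts -> /27 (30 usable): 192.168.73.128/27
7 hosts -> /28 (14 usable): 192.168.73.160/28
Allocation: 192.168.72.0/24 (130 hosts, 254 usable); 192.168.73.0/25 (97 hosts, 126 usable); 192.168.73.128/27 (24 hosts, 30 usable); 192.168.73.160/28 (7 hosts, 14 usable)


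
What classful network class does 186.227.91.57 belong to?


First octet: 186
Binary: 10111010
10xxxxxx -> Class B (128-191)
Class B, default mask 255.255.0.0 (/16)


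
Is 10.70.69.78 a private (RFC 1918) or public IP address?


RFC 1918 private ranges:
  10.0.0.0/8 (10.0.0.0 - 10.255.255.255)
  172.16.0.0/12 (172.16.0.0 - 172.31.255.255)
  192.168.0.0/16 (192.168.0.0 - 192.168.255.255)
Private (in 10.0.0.0/8)


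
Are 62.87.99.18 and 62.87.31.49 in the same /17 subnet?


Mask: 255.255.128.0
62.87.99.18 AND mask = 62.87.0.0
62.87.31.49 AND mask = 62.87.0.0
Yes, same subnet (62.87.0.0)


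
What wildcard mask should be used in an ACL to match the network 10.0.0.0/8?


Subnet mask: 255.0.0.0
Wildcard = 255.255.255.255 - subnet mask
255 - 255 = 0
255 - 0 = 255
255 - 0 = 255
255 - 0 = 255
Wildcard: 0.255.255.255


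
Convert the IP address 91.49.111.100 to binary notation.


91 = 01011011
49 = 00110001
111 = 01101111
100 = 01100100
Binary: 01011011.00110001.01101111.01100100


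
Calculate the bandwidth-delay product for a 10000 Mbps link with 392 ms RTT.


BDP = bandwidth * RTT
= 10000 Mbps * 392 ms
= 10000 * 1e6 * 392 / 1000 bits
= 3920000000 bits
= 490000000 bytes
= 478515.625 KB
BDP = 3920000000 bits (490000000 bytes)


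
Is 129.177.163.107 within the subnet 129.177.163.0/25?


Subnet network: 129.177.163.0
Test IP AND mask: 129.177.163.0
Yes, 129.177.163.107 is in 129.177.163.0/25


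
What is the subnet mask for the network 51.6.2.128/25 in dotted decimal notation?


/25 means 25 network bits, 7 host bits
Binary: 11111111111111111111111110000000
Mask: 255.255.255.128


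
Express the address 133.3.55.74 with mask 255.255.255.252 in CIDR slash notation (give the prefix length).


Binary: 11111111.11111111.11111111.11111100
Count leading 1s
Prefix: /30


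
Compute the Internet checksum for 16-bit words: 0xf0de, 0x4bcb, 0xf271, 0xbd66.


Sum all words (with carry folding):
+ 0xf0de = 0xf0de
+ 0x4bcb = 0x3caa
+ 0xf271 = 0x2f1c
+ 0xbd66 = 0xec82
One's complement: ~0xec82
Checksum = 0x137d


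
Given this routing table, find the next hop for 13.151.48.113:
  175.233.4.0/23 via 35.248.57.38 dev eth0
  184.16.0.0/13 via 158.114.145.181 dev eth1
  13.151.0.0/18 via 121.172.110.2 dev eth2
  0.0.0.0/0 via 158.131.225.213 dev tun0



Longest prefix match for 13.151.48.113:
  /23 175.233.4.0: no
  /13 184.16.0.0: no
  /18 13.151.0.0: MATCH
  /0 0.0.0.0: MATCH
Selected: next-hop 121.172.110.2 via eth2 (matched /18)


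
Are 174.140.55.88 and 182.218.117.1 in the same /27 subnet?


Mask: 255.255.255.224
174.140.55.88 AND mask = 174.140.55.64
182.218.117.1 AND mask = 182.218.117.0
No, different subnets (174.140.55.64 vs 182.218.117.0)


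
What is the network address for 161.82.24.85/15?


IP:   10100001.01010010.00011000.01010101
Mask: 11111111.11111110.00000000.00000000
AND operation:
Net:  10100001.01010010.00000000.00000000
Network: 161.82.0.0/15


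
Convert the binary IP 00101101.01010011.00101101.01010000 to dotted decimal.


00101101 = 45
01010011 = 83
00101101 = 45
01010000 = 80
IP: 45.83.45.80


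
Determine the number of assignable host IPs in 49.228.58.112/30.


Host bits = 32 - 30 = 2
Total addresses = 2^2 = 4
Usable = total - 2 (network and broadcast)
Usable hosts: 2


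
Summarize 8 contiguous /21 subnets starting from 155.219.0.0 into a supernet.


Original prefix: /21
Number of subnets: 8 = 2^3
New prefix = 21 - 3 = 18
Supernet: 155.219.0.0/18


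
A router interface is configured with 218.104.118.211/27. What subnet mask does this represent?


/27 means 27 network bits, 5 host bits
Binary: 11111111111111111111111111100000
Mask: 255.255.255.224


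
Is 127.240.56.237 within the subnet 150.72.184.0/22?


Subnet network: 150.72.184.0
Test IP AND mask: 127.240.56.0
No, 127.240.56.237 is not in 150.72.184.0/22


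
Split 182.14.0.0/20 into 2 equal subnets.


New prefix = 20 + 1 = 21
Each subnet has 2048 addresses
  182.14.0.0/21
  182.14.8.0/21
Subnets: 182.14.0.0/21, 182.14.8.0/21


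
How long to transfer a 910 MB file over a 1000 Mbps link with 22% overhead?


Effective throughput = 1000 * (1 - 22/100) = 780 Mbps
File size in Mb = 910 * 8 = 7280 Mb
Time = 7280 / 780
Time = 9.3333 seconds


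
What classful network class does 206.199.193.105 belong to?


First octet: 206
Binary: 11001110
110xxxxx -> Class C (192-223)
Class C, default mask 255.255.255.0 (/24)


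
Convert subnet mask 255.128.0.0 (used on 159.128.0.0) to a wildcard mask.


Subnet mask: 255.128.0.0
Wildcard = 255.255.255.255 - subnet mask
255 - 255 = 0
255 - 128 = 127
255 - 0 = 255
255 - 0 = 255
Wildcard: 0.127.255.255


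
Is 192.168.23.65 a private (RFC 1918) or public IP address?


RFC 1918 private ranges:
  10.0.0.0/8 (10.0.0.0 - 10.255.255.255)
  172.16.0.0/12 (172.16.0.0 - 172.31.255.255)
  192.168.0.0/16 (192.168.0.0 - 192.168.255.255)
Private (in 192.168.0.0/16)


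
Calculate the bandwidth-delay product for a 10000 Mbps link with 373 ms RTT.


BDP = bandwidth * RTT
= 10000 Mbps * 373 ms
= 10000 * 1e6 * 373 / 1000 bits
= 3730000000 bits
= 466250000 bytes
= 455322.2656 KB
BDP = 3730000000 bits (466250000 bytes)


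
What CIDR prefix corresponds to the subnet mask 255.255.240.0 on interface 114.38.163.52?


Binary: 11111111.11111111.11110000.00000000
Count leading 1s
Prefix: /20


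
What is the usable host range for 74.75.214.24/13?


Network: 74.72.0.0
Broadcast: 74.79.255.255
First usable = network + 1
Last usable = broadcast - 1
Range: 74.72.0.1 to 74.79.255.254


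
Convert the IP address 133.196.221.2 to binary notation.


133 = 10000101
196 = 11000100
221 = 11011101
2 = 00000010
Binary: 10000101.11000100.11011101.00000010


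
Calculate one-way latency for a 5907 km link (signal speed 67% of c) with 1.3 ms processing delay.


Speed = 0.67 * 3e5 km/s = 201000 km/s
Propagation delay = 5907 / 201000 = 0.0294 s = 29.3881 ms
Processing delay = 1.3 ms
Total one-way latency = 30.6881 ms


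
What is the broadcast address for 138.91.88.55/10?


Network: 138.64.0.0/10
Host bits = 22
Set all host bits to 1:
Broadcast: 138.127.255.255


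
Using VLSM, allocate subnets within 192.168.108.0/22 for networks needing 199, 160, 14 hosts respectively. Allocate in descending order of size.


199 hosts -> /24 (254 usable): 192.168.108.0/24
160 hosts -> /24 (254 usable): 192.168.109.0/24
14 hosts -> /28 (14 usable): 192.168.110.0/28
Allocation: 192.168.108.0/24 (199 hosts, 254 usable); 192.168.109.0/24 (160 hosts, 254 usable); 192.168.110.0/28 (14 hosts, 14 usable)


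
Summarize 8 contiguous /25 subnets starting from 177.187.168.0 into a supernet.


Original prefix: /25
Number of subnets: 8 = 2^3
New prefix = 25 - 3 = 22
Supernet: 177.187.168.0/22


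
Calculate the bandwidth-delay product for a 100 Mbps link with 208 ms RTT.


BDP = bandwidth * RTT
= 100 Mbps * 208 ms
= 100 * 1e6 * 208 / 1000 bits
= 20800000 bits
= 2600000 bytes
= 2539.0625 KB
BDP = 20800000 bits (2600000 bytes)


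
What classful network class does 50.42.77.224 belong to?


First octet: 50
Binary: 00110010
0xxxxxxx -> Class A (1-126)
Class A, default mask 255.0.0.0 (/8)


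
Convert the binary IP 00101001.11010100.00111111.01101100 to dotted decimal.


00101001 = 41
11010100 = 212
00111111 = 63
01101100 = 108
IP: 41.212.63.108


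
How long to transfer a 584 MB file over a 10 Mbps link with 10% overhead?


Effective throughput = 10 * (1 - 10/100) = 9 Mbps
File size in Mb = 584 * 8 = 4672 Mb
Time = 4672 / 9
Time = 519.1111 seconds


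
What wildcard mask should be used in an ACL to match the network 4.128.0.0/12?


Subnet mask: 255.240.0.0
Wildcard = 255.255.255.255 - subnet mask
255 - 255 = 0
255 - 240 = 15
255 - 0 = 255
255 - 0 = 255
Wildcard: 0.15.255.255


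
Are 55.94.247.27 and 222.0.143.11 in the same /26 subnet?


Mask: 255.255.255.192
55.94.247.27 AND mask = 55.94.247.0
222.0.143.11 AND mask = 222.0.143.0
No, different subnets (55.94.247.0 vs 222.0.143.0)


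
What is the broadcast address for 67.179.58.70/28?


Network: 67.179.58.64/28
Host bits = 4
Set all host bits to 1:
Broadcast: 67.179.58.79


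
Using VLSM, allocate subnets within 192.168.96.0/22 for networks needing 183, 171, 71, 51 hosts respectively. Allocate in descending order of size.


183 hosts -> /24 (254 usable): 192.168.96.0/24
171 hosts -> /24 (254 usable): 192.168.97.0/24
71 hosts -> /25 (126 usable): 192.168.98.0/25
51 hosts -> /26 (62 usable): 192.168.98.128/26
Allocation: 192.168.96.0/24 (183 hosts, 254 usable); 192.168.97.0/24 (171 hosts, 254 usable); 192.168.98.0/25 (71 hosts, 126 usable); 192.168.98.128/26 (51 hosts, 62 usable)


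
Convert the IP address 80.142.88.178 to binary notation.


80 = 01010000
142 = 10001110
88 = 01011000
178 = 10110010
Binary: 01010000.10001110.01011000.10110010


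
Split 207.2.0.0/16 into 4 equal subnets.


New prefix = 16 + 2 = 18
Each subnet has 16384 addresses
  207.2.0.0/18
  207.2.64.0/18
  207.2.128.0/18
  207.2.192.0/18
Subnets: 207.2.0.0/18, 207.2.64.0/18, 207.2.128.0/18, 207.2.192.0/18


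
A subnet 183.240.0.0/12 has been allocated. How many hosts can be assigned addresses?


Host bits = 32 - 12 = 20
Total addresses = 2^20 = 1048576
Usable = total - 2 (network and broadcast)
Usable hosts: 1048574


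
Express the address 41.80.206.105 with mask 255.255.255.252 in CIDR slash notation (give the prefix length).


Binary: 11111111.11111111.11111111.11111100
Count leading 1s
Prefix: /30


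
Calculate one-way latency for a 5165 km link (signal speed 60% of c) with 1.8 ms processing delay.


Speed = 0.6 * 3e5 km/s = 180000 km/s
Propagation delay = 5165 / 180000 = 0.0287 s = 28.6944 ms
Processing delay = 1.8 ms
Total one-way latency = 30.4944 ms


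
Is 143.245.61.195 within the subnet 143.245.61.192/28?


Subnet network: 143.245.61.192
Test IP AND mask: 143.245.61.192
Yes, 143.245.61.195 is in 143.245.61.192/28


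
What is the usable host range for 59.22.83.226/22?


Network: 59.22.80.0
Broadcast: 59.22.83.255
First usable = network + 1
Last usable = broadcast - 1
Range: 59.22.80.1 to 59.22.83.254


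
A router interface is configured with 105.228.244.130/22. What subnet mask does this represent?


/22 means 22 network bits, 10 host bits
Binary: 11111111111111111111110000000000
Mask: 255.255.252.0


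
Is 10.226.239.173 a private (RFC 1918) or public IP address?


RFC 1918 private ranges:
  10.0.0.0/8 (10.0.0.0 - 10.255.255.255)
  172.16.0.0/12 (172.16.0.0 - 172.31.255.255)
  192.168.0.0/16 (192.168.0.0 - 192.168.255.255)
Private (in 10.0.0.0/8)


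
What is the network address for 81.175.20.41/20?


IP:   01010001.10101111.00010100.00101001
Mask: 11111111.11111111.11110000.00000000
AND operation:
Net:  01010001.10101111.00010000.00000000
Network: 81.175.16.0/20


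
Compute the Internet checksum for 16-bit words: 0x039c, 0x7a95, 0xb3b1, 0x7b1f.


Sum all words (with carry folding):
+ 0x039c = 0x039c
+ 0x7a95 = 0x7e31
+ 0xb3b1 = 0x31e3
+ 0x7b1f = 0xad02
One's complement: ~0xad02
Checksum = 0x52fd


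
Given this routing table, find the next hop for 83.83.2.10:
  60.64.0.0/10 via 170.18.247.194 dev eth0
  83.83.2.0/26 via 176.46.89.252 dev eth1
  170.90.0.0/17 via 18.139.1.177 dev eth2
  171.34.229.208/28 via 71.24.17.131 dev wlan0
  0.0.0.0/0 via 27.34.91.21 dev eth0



Longest prefix match for 83.83.2.10:
  /10 60.64.0.0: no
  /26 83.83.2.0: MATCH
  /17 170.90.0.0: no
  /28 171.34.229.208: no
  /0 0.0.0.0: MATCH
Selected: next-hop 176.46.89.252 via eth1 (matched /26)


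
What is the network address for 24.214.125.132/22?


IP:   00011000.11010110.01111101.10000100
Mask: 11111111.11111111.11111100.00000000
AND operation:
Net:  00011000.11010110.01111100.00000000
Network: 24.214.124.0/22


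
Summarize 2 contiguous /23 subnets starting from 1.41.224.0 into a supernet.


Original prefix: /23
Number of subnets: 2 = 2^1
New prefix = 23 - 1 = 22
Supernet: 1.41.224.0/22


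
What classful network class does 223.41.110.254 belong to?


First octet: 223
Binary: 11011111
110xxxxx -> Class C (192-223)
Class C, default mask 255.255.255.0 (/24)


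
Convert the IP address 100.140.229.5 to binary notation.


100 = 01100100
140 = 10001100
229 = 11100101
5 = 00000101
Binary: 01100100.10001100.11100101.00000101


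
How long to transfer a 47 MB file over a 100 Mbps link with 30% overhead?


Effective throughput = 100 * (1 - 30/100) = 70 Mbps
File size in Mb = 47 * 8 = 376 Mb
Time = 376 / 70
Time = 5.3714 seconds


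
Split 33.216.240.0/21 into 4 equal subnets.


New prefix = 21 + 2 = 23
Each subnet has 512 addresses
  33.216.240.0/23
  33.216.242.0/23
  33.216.244.0/23
  33.216.246.0/23
Subnets: 33.216.240.0/23, 33.216.242.0/23, 33.216.244.0/23, 33.216.246.0/23


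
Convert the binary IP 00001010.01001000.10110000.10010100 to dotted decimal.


00001010 = 10
01001000 = 72
10110000 = 176
10010100 = 148
IP: 10.72.176.148


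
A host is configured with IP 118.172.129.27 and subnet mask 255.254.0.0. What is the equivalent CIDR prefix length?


Binary: 11111111.11111110.00000000.00000000
Count leading 1s
Prefix: /15


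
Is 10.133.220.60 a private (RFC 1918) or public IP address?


RFC 1918 private ranges:
  10.0.0.0/8 (10.0.0.0 - 10.255.255.255)
  172.16.0.0/12 (172.16.0.0 - 172.31.255.255)
  192.168.0.0/16 (192.168.0.0 - 192.168.255.255)
Private (in 10.0.0.0/8)


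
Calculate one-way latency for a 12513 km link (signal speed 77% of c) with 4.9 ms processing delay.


Speed = 0.77 * 3e5 km/s = 231000 km/s
Propagation delay = 12513 / 231000 = 0.0542 s = 54.1688 ms
Processing delay = 4.9 ms
Total one-way latency = 59.0688 ms


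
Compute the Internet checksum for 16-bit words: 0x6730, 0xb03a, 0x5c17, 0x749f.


Sum all words (with carry folding):
+ 0x6730 = 0x6730
+ 0xb03a = 0x176b
+ 0x5c17 = 0x7382
+ 0x749f = 0xe821
One's complement: ~0xe821
Checksum = 0x17de


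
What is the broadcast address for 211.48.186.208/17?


Network: 211.48.128.0/17
Host bits = 15
Set all host bits to 1:
Broadcast: 211.48.255.255


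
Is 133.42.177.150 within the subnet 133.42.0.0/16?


Subnet network: 133.42.0.0
Test IP AND mask: 133.42.0.0
Yes, 133.42.177.150 is in 133.42.0.0/16


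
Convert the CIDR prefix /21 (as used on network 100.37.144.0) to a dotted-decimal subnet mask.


/21 means 21 network bits, 11 host bits
Binary: 11111111111111111111100000000000
Mask: 255.255.248.0


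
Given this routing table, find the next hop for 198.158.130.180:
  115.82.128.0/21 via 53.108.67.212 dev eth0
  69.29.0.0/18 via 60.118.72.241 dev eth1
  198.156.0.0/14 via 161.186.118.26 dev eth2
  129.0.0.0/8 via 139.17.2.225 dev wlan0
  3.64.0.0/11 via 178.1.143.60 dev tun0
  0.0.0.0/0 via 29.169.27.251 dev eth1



Longest prefix match for 198.158.130.180:
  /21 115.82.128.0: no
  /18 69.29.0.0: no
  /14 198.156.0.0: MATCH
  /8 129.0.0.0: no
  /11 3.64.0.0: no
  /0 0.0.0.0: MATCH
Selected: next-hop 161.186.118.26 via eth2 (matched /14)


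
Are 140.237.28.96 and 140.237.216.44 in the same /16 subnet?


Mask: 255.255.0.0
140.237.28.96 AND mask = 140.237.0.0
140.237.216.44 AND mask = 140.237.0.0
Yes, same subnet (140.237.0.0)


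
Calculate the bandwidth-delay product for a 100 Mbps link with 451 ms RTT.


BDP = bandwidth * RTT
= 100 Mbps * 451 ms
= 100 * 1e6 * 451 / 1000 bits
= 45100000 bits
= 5637500 bytes
= 5505.3711 KB
BDP = 45100000 bits (5637500 bytes)


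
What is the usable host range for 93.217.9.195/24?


Network: 93.217.9.0
Broadcast: 93.217.9.255
First usable = network + 1
Last usable = broadcast - 1
Range: 93.217.9.1 to 93.217.9.254


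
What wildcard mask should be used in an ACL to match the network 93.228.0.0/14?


Subnet mask: 255.252.0.0
Wildcard = 255.255.255.255 - subnet mask
255 - 255 = 0
255 - 252 = 3
255 - 0 = 255
255 - 0 = 255
Wildcard: 0.3.255.255


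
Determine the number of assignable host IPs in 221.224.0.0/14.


Host bits = 32 - 14 = 18
Total addresses = 2^18 = 262144
Usable = total - 2 (network and broadcast)
Usable hosts: 262142


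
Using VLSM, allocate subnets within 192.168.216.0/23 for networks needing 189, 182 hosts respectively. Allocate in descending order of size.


189 hosts -> /24 (254 usable): 192.168.216.0/24
182 hosts -> /24 (254 usable): 192.168.217.0/24
Allocation: 192.168.216.0/24 (189 hosts, 254 usable); 192.168.217.0/24 (182 hosts, 254 usable)


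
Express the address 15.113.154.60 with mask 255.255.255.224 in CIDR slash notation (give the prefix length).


Binary: 11111111.11111111.11111111.11100000
Count leading 1s
Prefix: /27


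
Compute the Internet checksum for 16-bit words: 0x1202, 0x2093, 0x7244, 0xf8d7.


Sum all words (with carry folding):
+ 0x1202 = 0x1202
+ 0x2093 = 0x3295
+ 0x7244 = 0xa4d9
+ 0xf8d7 = 0x9db1
One's complement: ~0x9db1
Checksum = 0x624e


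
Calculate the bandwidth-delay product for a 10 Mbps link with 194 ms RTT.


BDP = bandwidth * RTT
= 10 Mbps * 194 ms
= 10 * 1e6 * 194 / 1000 bits
= 1940000 bits
= 242500 bytes
= 236.8164 KB
BDP = 1940000 bits (242500 bytes)


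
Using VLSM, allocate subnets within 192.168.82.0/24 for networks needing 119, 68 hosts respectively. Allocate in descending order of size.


119 hosts -> /25 (126 usable): 192.168.82.0/25
68 hosts -> /25 (126 usable): 192.168.82.128/25
Allocation: 192.168.82.0/25 (119 hosts, 126 usable); 192.168.82.128/25 (68 hosts, 126 usable)


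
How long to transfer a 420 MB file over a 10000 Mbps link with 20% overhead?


Effective throughput = 10000 * (1 - 20/100) = 8000 Mbps
File size in Mb = 420 * 8 = 3360 Mb
Time = 3360 / 8000
Time = 0.42 seconds


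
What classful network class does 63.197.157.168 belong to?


First octet: 63
Binary: 00111111
0xxxxxxx -> Class A (1-126)
Class A, default mask 255.0.0.0 (/8)


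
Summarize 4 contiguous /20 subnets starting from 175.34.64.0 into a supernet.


Original prefix: /20
Number of subnets: 4 = 2^2
New prefix = 20 - 2 = 18
Supernet: 175.34.64.0/18


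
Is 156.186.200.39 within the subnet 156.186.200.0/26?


Subnet network: 156.186.200.0
Test IP AND mask: 156.186.200.0
Yes, 156.186.200.39 is in 156.186.200.0/26


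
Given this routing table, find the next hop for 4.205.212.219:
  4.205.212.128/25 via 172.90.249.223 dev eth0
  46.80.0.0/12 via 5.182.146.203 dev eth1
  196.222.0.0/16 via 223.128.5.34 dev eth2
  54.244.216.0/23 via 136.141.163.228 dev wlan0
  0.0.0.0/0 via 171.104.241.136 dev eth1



Longest prefix match for 4.205.212.219:
  /25 4.205.212.128: MATCH
  /12 46.80.0.0: no
  /16 196.222.0.0: no
  /23 54.244.216.0: no
  /0 0.0.0.0: MATCH
Selected: next-hop 172.90.249.223 via eth0 (matched /25)


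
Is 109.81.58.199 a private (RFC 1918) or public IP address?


RFC 1918 private ranges:
  10.0.0.0/8 (10.0.0.0 - 10.255.255.255)
  172.16.0.0/12 (172.16.0.0 - 172.31.255.255)
  192.168.0.0/16 (192.168.0.0 - 192.168.255.255)
Public (not in any RFC 1918 range)


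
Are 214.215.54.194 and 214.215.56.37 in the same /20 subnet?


Mask: 255.255.240.0
214.215.54.194 AND mask = 214.215.48.0
214.215.56.37 AND mask = 214.215.48.0
Yes, same subnet (214.215.48.0)


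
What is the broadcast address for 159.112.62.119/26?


Network: 159.112.62.64/26
Host bits = 6
Set all host bits to 1:
Broadcast: 159.112.62.127


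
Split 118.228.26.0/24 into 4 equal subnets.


New prefix = 24 + 2 = 26
Each subnet has 64 addresses
  118.228.26.0/26
  118.228.26.64/26
  118.228.26.128/26
  118.228.26.192/26
Subnets: 118.228.26.0/26, 118.228.26.64/26, 118.228.26.128/26, 118.228.26.192/26


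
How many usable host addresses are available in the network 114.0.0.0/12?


Host bits = 32 - 12 = 20
Total addresses = 2^20 = 1048576
Usable = total - 2 (network and broadcast)
Usable hosts: 1048574


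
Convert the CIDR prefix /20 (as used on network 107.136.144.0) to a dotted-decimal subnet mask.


/20 means 20 network bits, 12 host bits
Binary: 11111111111111111111000000000000
Mask: 255.255.240.0


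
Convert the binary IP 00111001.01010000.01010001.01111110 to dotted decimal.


00111001 = 57
01010000 = 80
01010001 = 81
01111110 = 126
IP: 57.80.81.126


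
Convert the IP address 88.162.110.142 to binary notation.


88 = 01011000
162 = 10100010
110 = 01101110
142 = 10001110
Binary: 01011000.10100010.01101110.10001110


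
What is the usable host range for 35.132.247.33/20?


Network: 35.132.240.0
Broadcast: 35.132.255.255
First usable = network + 1
Last usable = broadcast - 1
Range: 35.132.240.1 to 35.132.255.254


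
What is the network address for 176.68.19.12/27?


IP:   10110000.01000100.00010011.00001100
Mask: 11111111.11111111.11111111.11100000
AND operation:
Net:  10110000.01000100.00010011.00000000
Network: 176.68.19.0/27


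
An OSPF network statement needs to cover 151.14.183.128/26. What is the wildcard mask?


Subnet mask: 255.255.255.192
Wildcard = 255.255.255.255 - subnet mask
255 - 255 = 0
255 - 255 = 0
255 - 255 = 0
255 - 192 = 63
Wildcard: 0.0.0.63


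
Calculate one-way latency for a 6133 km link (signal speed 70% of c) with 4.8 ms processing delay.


Speed = 0.7 * 3e5 km/s = 210000 km/s
Propagation delay = 6133 / 210000 = 0.0292 s = 29.2048 ms
Processing delay = 4.8 ms
Total one-way latency = 34.0048 ms


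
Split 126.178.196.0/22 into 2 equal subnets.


New prefix = 22 + 1 = 23
Each subnet has 512 addresses
  126.178.196.0/23
  126.178.198.0/23
Subnets: 126.178.196.0/23, 126.178.198.0/23


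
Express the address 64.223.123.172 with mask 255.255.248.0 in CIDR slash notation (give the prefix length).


Binary: 11111111.11111111.11111000.00000000
Count leading 1s
Prefix: /21


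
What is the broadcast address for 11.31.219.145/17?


Network: 11.31.128.0/17
Host bits = 15
Set all host bits to 1:
Broadcast: 11.31.255.255


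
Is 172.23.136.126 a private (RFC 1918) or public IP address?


RFC 1918 private ranges:
  10.0.0.0/8 (10.0.0.0 - 10.255.255.255)
  172.16.0.0/12 (172.16.0.0 - 172.31.255.255)
  192.168.0.0/16 (192.168.0.0 - 192.168.255.255)
Private (in 172.16.0.0/12)


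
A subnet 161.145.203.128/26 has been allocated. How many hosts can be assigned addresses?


Host bits = 32 - 26 = 6
Total addresses = 2^6 = 64
Usable = total - 2 (network and broadcast)
Usable hosts: 62


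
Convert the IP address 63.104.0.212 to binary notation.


63 = 00111111
104 = 01101000
0 = 00000000
212 = 11010100
Binary: 00111111.01101000.00000000.11010100


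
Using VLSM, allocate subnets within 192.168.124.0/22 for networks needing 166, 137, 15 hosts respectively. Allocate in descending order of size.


166 hosts -> /24 (254 usable): 192.168.124.0/24
137 hosts -> /24 (254 usable): 192.168.125.0/24
15 hosts -> /27 (30 usable): 192.168.126.0/27
Allocation: 192.168.124.0/24 (166 hosts, 254 usable); 192.168.125.0/24 (137 hosts, 254 usable); 192.168.126.0/27 (15 hosts, 30 usable)


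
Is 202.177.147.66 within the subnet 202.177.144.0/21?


Subnet network: 202.177.144.0
Test IP AND mask: 202.177.144.0
Yes, 202.177.147.66 is in 202.177.144.0/21


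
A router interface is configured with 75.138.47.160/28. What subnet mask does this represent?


/28 means 28 network bits, 4 host bits
Binary: 11111111111111111111111111110000
Mask: 255.255.255.240


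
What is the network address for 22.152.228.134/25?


IP:   00010110.10011000.11100100.10000110
Mask: 11111111.11111111.11111111.10000000
AND operation:
Net:  00010110.10011000.11100100.10000000
Network: 22.152.228.128/25


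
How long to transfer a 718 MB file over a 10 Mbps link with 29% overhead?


Effective throughput = 10 * (1 - 29/100) = 7.1 Mbps
File size in Mb = 718 * 8 = 5744 Mb
Time = 5744 / 7.1
Time = 809.0141 seconds


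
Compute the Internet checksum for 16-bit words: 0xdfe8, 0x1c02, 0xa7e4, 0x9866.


Sum all words (with carry folding):
+ 0xdfe8 = 0xdfe8
+ 0x1c02 = 0xfbea
+ 0xa7e4 = 0xa3cf
+ 0x9866 = 0x3c36
One's complement: ~0x3c36
Checksum = 0xc3c9


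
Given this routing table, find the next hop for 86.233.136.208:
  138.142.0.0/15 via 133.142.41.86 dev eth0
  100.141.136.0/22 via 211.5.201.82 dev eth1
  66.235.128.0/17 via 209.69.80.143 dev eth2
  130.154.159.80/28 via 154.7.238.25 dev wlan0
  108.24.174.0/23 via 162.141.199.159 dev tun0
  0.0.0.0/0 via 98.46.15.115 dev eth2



Longest prefix match for 86.233.136.208:
  /15 138.142.0.0: no
  /22 100.141.136.0: no
  /17 66.235.128.0: no
  /28 130.154.159.80: no
  /23 108.24.174.0: no
  /0 0.0.0.0: MATCH
Selected: next-hop 98.46.15.115 via eth2 (matched /0)


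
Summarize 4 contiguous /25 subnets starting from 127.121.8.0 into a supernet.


Original prefix: /25
Number of subnets: 4 = 2^2
New prefix = 25 - 2 = 23
Supernet: 127.121.8.0/23


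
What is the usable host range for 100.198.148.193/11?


Network: 100.192.0.0
Broadcast: 100.223.255.255
First usable = network + 1
Last usable = broadcast - 1
Range: 100.192.0.1 to 100.223.255.254


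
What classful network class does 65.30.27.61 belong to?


First octet: 65
Binary: 01000001
0xxxxxxx -> Class A (1-126)
Class A, default mask 255.0.0.0 (/8)


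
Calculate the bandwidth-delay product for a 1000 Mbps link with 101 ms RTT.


BDP = bandwidth * RTT
= 1000 Mbps * 101 ms
= 1000 * 1e6 * 101 / 1000 bits
= 101000000 bits
= 12625000 bytes
= 12329.1016 KB
BDP = 101000000 bits (12625000 bytes)


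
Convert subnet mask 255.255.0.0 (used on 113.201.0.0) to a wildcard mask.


Subnet mask: 255.255.0.0
Wildcard = 255.255.255.255 - subnet mask
255 - 255 = 0
255 - 255 = 0
255 - 0 = 255
255 - 0 = 255
Wildcard: 0.0.255.255


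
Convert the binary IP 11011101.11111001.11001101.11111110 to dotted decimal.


11011101 = 221
11111001 = 249
11001101 = 205
11111110 = 254
IP: 221.249.205.254


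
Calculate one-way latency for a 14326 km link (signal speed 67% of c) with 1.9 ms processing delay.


Speed = 0.67 * 3e5 km/s = 201000 km/s
Propagation delay = 14326 / 201000 = 0.0713 s = 71.2736 ms
Processing delay = 1.9 ms
Total one-way latency = 73.1736 ms


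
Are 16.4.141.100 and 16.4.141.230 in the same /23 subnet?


Mask: 255.255.254.0
16.4.141.100 AND mask = 16.4.140.0
16.4.141.230 AND mask = 16.4.140.0
Yes, same subnet (16.4.140.0)


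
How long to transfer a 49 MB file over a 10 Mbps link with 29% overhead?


Effective throughput = 10 * (1 - 29/100) = 7.1 Mbps
File size in Mb = 49 * 8 = 392 Mb
Time = 392 / 7.1
Time = 55.2113 seconds


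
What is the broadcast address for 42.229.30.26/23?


Network: 42.229.30.0/23
Host bits = 9
Set all host bits to 1:
Broadcast: 42.229.31.255


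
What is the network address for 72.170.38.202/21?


IP:   01001000.10101010.00100110.11001010
Mask: 11111111.11111111.11111000.00000000
AND operation:
Net:  01001000.10101010.00100000.00000000
Network: 72.170.32.0/21


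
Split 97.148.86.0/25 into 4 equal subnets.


New prefix = 25 + 2 = 27
Each subnet has 32 addresses
  97.148.86.0/27
  97.148.86.32/27
  97.148.86.64/27
  97.148.86.96/27
Subnets: 97.148.86.0/27, 97.148.86.32/27, 97.148.86.64/27, 97.148.86.96/27


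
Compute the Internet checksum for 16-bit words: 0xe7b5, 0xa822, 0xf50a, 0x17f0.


Sum all words (with carry folding):
+ 0xe7b5 = 0xe7b5
+ 0xa822 = 0x8fd8
+ 0xf50a = 0x84e3
+ 0x17f0 = 0x9cd3
One's complement: ~0x9cd3
Checksum = 0x632c


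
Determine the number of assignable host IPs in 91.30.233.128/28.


Host bits = 32 - 28 = 4
Total addresses = 2^4 = 16
Usable = total - 2 (network and broadcast)
Usable hosts: 14


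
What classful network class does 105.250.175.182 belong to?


First octet: 105
Binary: 01101001
0xxxxxxx -> Class A (1-126)
Class A, default mask 255.0.0.0 (/8)
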